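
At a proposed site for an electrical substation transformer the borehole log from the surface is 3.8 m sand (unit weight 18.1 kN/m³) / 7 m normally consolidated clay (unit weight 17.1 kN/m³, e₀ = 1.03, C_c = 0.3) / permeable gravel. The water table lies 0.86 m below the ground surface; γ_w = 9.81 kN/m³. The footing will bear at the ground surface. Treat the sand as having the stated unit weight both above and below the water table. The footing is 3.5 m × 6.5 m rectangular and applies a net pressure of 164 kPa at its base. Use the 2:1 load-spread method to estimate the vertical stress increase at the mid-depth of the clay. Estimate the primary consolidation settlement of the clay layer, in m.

Mid-depth of clay below the ground surface: z = 3.8 + 7/2 = 7.3 m.
Total vertical stress at mid-clay: σ_v = 18.1×3.8 + 17.1×3.5 = 128.63 kPa.
Pore pressure: u = 9.81×(7.3 − 0.86) = 63.176 kPa.
Initial effective stress: σ'_0 = σ_v − u = 128.63 − 63.176 = 65.454 kPa.
Stress increase at mid-clay by the 2:1 spreading method:
Δσ = qBL/((B+z)(L+z)) = 164×3.5×6.5/((3.5+7.3)(6.5+7.3)) = 25.034 kPa
Final effective stress: σ'_f = σ'_0 + Δσ = 65.454 + 25.034 = 90.488 kPa.
Normally consolidated clay, so the full stress increment lies on the virgin compression line:
S_c = C_c·H/(1+e₀)·log₁₀(σ'_f/σ'_0) = 0.3×7/(1+1.03)×log₁₀(90.488/65.454)
    = 1.0345 × 0.14065 = 0.1455 m

S_c ≈ 0.146 m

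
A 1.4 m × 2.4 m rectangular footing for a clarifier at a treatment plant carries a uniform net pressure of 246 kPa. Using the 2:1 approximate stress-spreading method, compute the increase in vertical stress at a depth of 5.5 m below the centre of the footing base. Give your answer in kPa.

Δσ_z ≈ 15.2 kPa

By the 2:1 method the load spreads at 1 horizontal : 2 vertical, so at depth z the loaded area has grown by z in each plan dimension:
Δσ = qBL/((B+z)(L+z)) = 246×1.4×2.4/((1.4+5.5)(2.4+5.5)) = 15.163 kPa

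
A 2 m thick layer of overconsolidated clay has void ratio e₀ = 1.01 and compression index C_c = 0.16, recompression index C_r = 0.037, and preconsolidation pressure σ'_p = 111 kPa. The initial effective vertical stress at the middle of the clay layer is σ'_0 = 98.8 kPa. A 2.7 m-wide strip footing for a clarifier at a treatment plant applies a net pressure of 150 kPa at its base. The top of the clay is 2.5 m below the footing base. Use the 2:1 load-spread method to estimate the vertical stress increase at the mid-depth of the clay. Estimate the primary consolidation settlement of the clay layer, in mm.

Mid-depth of clay below the footing base: z = 2.5 + 2/2 = 3.5 m.
Stress increase at mid-clay by the 2:1 spreading method:
Δσ = qB/(B+z) = 150×2.7/(2.7+3.5) = 65.323 kPa
Final effective stress: σ'_f = 98.8 + 65.323 = 164.12 kPa.
σ'_f = 164.12 > σ'_p = 111 kPa, so the stress path crosses the preconsolidation pressure — recompression up to σ'_p, then virgin compression beyond:
S_c = H/(1+e₀)·[C_r·log₁₀(σ'_p/σ'_0) + C_c·log₁₀(σ'_f/σ'_p)]
    = 2/2.01 × [0.037×log₁₀(111/98.8) + 0.16×log₁₀(164.12/111)]
    = 0.99502 × [0.0018709 + 0.027174] = 0.0289 m

S_c ≈ 28.9 mm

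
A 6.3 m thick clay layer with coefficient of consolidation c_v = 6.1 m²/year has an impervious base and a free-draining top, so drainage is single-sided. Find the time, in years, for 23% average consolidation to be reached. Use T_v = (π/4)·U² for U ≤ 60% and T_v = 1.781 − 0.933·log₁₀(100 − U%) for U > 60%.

t ≈ 0.27 years

Drainage path length: H_d = H = 6.3 m (single drainage).
U ≤ 60%: T_v = (π/4)·U² = (π/4)×0.23² = 0.041548.
t = T_v·H_d²/c_v = 0.041548×6.3²/6.1 = 0.2703 years.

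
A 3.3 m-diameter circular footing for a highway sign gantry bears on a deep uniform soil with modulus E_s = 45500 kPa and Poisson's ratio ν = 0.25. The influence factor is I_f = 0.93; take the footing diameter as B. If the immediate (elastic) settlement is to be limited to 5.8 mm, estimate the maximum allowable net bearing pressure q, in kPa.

q ≈ 91.7 kPa

S_e = q·B·(1−ν²)/E_s · I_f  ⇒  q = S_e·E_s / (B·(1−ν²)·I_f).
q = 0.0058 × 45500 / (3.3 × 0.9375 × 0.93) = 91.72 kPa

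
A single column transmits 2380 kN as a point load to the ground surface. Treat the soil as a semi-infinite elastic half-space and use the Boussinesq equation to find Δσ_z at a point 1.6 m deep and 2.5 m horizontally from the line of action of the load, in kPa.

Boussinesq vertical stress below a point load on an elastic half-space:
Δσ_z = 3P/(2πz²) · [1 + (r/z)²]^(−5/2)
r/z = 2.5/1.6 = 1.5625; [1+(r/z)²]^(−5/2) = 0.045516.
Δσ_z = 3×2380/(2π×1.6²) × 0.045516 = 443.89 × 0.045516 = 20.2 kPa

Δσ_z ≈ 20.2 kPa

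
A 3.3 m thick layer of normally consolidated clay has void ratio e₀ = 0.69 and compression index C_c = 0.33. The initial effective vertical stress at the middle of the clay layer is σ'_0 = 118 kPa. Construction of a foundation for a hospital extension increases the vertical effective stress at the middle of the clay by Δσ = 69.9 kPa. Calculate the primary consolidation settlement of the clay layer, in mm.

Final effective stress: σ'_f = σ'_0 + Δσ = 118 + 69.9 = 187.9 kPa.
Normally consolidated clay, so the full stress increment lies on the virgin compression line:
S_c = C_c·H/(1+e₀)·log₁₀(σ'_f/σ'_0) = 0.33×3.3/(1+0.69)×log₁₀(187.9/118)
    = 0.64438 × 0.20204 = 0.1302 m

S_c ≈ 130 mm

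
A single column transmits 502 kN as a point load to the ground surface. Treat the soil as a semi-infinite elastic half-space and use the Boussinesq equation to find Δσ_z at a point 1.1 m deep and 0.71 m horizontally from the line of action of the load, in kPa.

Δσ_z ≈ 82.9 kPa

Boussinesq vertical stress below a point load on an elastic half-space:
Δσ_z = 3P/(2πz²) · [1 + (r/z)²]^(−5/2)
r/z = 0.71/1.1 = 0.64545; [1+(r/z)²]^(−5/2) = 0.41867.
Δσ_z = 3×502/(2π×1.1²) × 0.41867 = 198.09 × 0.41867 = 82.93 kPa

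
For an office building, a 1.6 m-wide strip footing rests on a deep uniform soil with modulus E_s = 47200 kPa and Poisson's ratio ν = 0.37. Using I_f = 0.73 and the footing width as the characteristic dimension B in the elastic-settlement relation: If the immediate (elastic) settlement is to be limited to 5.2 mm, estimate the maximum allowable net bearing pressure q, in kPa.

q ≈ 243 kPa

S_e = q·B·(1−ν²)/E_s · I_f  ⇒  q = S_e·E_s / (B·(1−ν²)·I_f).
q = 0.0052 × 47200 / (1.6 × 0.8631 × 0.73) = 243.5 kPa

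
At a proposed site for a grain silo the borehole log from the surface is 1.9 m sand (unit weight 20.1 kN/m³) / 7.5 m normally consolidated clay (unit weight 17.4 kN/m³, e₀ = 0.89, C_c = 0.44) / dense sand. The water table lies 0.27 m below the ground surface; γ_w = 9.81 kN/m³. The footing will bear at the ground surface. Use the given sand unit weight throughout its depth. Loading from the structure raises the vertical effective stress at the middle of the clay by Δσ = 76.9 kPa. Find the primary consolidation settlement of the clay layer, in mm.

Mid-depth of clay below the ground surface: z = 1.9 + 7.5/2 = 5.65 m.
Total vertical stress at mid-clay: σ_v = 20.1×1.9 + 17.4×3.75 = 103.44 kPa.
Pore pressure: u = 9.81×(5.65 − 0.27) = 52.778 kPa.
Initial effective stress: σ'_0 = σ_v − u = 103.44 − 52.778 = 50.662 kPa.
Final effective stress: σ'_f = σ'_0 + Δσ = 50.662 + 76.9 = 127.56 kPa.
Normally consolidated clay, so the full stress increment lies on the virgin compression line:
S_c = C_c·H/(1+e₀)·log₁₀(σ'_f/σ'_0) = 0.44×7.5/(1+0.89)×log₁₀(127.56/50.662)
    = 1.746 × 0.40103 = 0.7002 m

S_c ≈ 700 mm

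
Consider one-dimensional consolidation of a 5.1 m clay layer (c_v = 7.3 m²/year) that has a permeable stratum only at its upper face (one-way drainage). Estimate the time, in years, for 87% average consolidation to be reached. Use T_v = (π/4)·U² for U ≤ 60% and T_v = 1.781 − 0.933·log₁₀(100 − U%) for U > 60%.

Drainage path length: H_d = H = 5.1 m (single drainage).
U > 60%: T_v = 1.781 − 0.933·log₁₀(100 − 87) = 0.74169.
t = T_v·H_d²/c_v = 0.74169×5.1²/7.3 = 2.643 years.

t ≈ 2.64 years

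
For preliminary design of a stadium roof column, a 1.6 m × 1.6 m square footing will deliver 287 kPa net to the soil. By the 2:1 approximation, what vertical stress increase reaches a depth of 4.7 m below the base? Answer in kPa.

Δσ_z ≈ 18.5 kPa

By the 2:1 method the load spreads at 1 horizontal : 2 vertical, so at depth z the loaded area has grown by z in each plan dimension:
Δσ = qBL/((B+z)(L+z)) = 287×1.6×1.6/((1.6+4.7)(1.6+4.7)) = 18.511 kPa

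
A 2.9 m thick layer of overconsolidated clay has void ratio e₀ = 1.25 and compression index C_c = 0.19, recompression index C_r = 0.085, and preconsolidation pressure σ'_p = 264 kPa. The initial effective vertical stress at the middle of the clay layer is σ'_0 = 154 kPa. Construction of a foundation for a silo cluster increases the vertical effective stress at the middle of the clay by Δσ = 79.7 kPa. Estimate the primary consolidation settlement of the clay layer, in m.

S_c ≈ 0.0198 m

Final effective stress: σ'_f = 154 + 79.7 = 233.7 kPa.
σ'_f = 233.7 ≤ σ'_p = 264 kPa, so the clay remains overconsolidated and only the recompression index applies:
S_c = C_r·H/(1+e₀)·log₁₀(σ'_f/σ'_0) = 0.085×2.9/2.25×log₁₀(233.7/154)
    = 0.10956 × 0.18114 = 0.01985 m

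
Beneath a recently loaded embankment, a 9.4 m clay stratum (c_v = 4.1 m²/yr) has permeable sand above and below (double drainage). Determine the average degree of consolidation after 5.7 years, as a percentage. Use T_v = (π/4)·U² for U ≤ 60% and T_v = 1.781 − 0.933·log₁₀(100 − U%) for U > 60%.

U ≈ 94 %

Drainage path length: H_d = H/2 = 4.7 m (double drainage).
T_v = c_v·t/H_d² = 4.1×5.7/4.7² = 1.0579.
T_v = 1.0579 corresponds to the U > 60% branch:
U = 1 − 10^((1.781 − T_v)/0.933)/100 = 0.9404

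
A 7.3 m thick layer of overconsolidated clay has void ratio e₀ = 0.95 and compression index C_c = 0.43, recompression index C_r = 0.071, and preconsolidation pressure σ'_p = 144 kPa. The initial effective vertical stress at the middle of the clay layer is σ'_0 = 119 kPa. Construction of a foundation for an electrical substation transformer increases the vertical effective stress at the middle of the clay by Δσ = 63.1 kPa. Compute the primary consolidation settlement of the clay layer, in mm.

Final effective stress: σ'_f = 119 + 63.1 = 182.1 kPa.
σ'_f = 182.1 > σ'_p = 144 kPa, so the stress path crosses the preconsolidation pressure — recompression up to σ'_p, then virgin compression beyond:
S_c = H/(1+e₀)·[C_r·log₁₀(σ'_p/σ'_0) + C_c·log₁₀(σ'_f/σ'_p)]
    = 7.3/1.95 × [0.071×log₁₀(144/119) + 0.43×log₁₀(182.1/144)]
    = 3.7436 × [0.0058799 + 0.043837] = 0.1861 m

S_c ≈ 186 mm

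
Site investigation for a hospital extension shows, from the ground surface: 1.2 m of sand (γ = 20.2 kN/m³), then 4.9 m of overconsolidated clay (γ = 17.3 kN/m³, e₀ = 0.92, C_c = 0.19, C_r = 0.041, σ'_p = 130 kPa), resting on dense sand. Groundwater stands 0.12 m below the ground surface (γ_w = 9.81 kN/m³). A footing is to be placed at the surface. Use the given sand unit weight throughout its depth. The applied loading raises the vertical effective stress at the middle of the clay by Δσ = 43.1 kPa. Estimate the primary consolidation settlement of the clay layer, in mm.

Mid-depth of clay below the ground surface: z = 1.2 + 4.9/2 = 3.65 m.
Total vertical stress at mid-clay: σ_v = 20.2×1.2 + 17.3×2.45 = 66.625 kPa.
Pore pressure: u = 9.81×(3.65 − 0.12) = 34.629 kPa.
Initial effective stress: σ'_0 = σ_v − u = 66.625 − 34.629 = 31.996 kPa.
Final effective stress: σ'_f = 31.996 + 43.1 = 75.096 kPa.
σ'_f = 75.096 ≤ σ'_p = 130 kPa, so the clay remains overconsolidated and only the recompression index applies:
S_c = C_r·H/(1+e₀)·log₁₀(σ'_f/σ'_0) = 0.041×4.9/1.92×log₁₀(75.096/31.996)
    = 0.10464 × 0.37052 = 0.03877 m

S_c ≈ 38.8 mm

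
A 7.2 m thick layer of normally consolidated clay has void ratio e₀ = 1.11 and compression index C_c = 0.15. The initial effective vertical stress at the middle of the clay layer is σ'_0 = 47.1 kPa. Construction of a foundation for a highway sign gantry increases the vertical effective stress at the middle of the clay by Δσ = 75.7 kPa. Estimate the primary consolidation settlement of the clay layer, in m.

Final effective stress: σ'_f = σ'_0 + Δσ = 47.1 + 75.7 = 122.8 kPa.
Normally consolidated clay, so the full stress increment lies on the virgin compression line:
S_c = C_c·H/(1+e₀)·log₁₀(σ'_f/σ'_0) = 0.15×7.2/(1+1.11)×log₁₀(122.8/47.1)
    = 0.51185 × 0.41618 = 0.213 m

S_c ≈ 0.213 m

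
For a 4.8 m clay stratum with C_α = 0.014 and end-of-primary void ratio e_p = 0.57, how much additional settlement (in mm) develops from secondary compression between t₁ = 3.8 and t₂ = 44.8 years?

Secondary compression: S_s = C_α·H/(1+e_p)·log₁₀(t₂/t₁)
S_s = 0.014×4.8/(1+0.57)×log₁₀(44.8/3.8)
    = 0.0428 × 1.071 = 0.04586 m

S_s ≈ 45.9 mm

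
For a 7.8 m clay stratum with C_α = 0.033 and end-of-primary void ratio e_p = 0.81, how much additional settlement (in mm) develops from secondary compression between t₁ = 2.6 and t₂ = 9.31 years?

S_s ≈ 78.8 mm

Secondary compression: S_s = C_α·H/(1+e_p)·log₁₀(t₂/t₁)
S_s = 0.033×7.8/(1+0.81)×log₁₀(9.31/2.6)
    = 0.1422 × 0.554 = 0.07878 m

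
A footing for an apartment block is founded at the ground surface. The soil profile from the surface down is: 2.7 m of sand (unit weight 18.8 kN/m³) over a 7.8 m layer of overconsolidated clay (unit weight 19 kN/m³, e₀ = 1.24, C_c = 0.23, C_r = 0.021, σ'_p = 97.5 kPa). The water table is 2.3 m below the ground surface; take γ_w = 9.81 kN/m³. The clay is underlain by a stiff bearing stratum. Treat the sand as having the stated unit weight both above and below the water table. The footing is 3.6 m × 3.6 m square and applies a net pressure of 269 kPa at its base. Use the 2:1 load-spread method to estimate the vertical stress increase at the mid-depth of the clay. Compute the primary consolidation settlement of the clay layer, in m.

S_c ≈ 0.0662 m

Mid-depth of clay below the ground surface: z = 2.7 + 7.8/2 = 6.6 m.
Total vertical stress at mid-clay: σ_v = 18.8×2.7 + 19×3.9 = 124.86 kPa.
Pore pressure: u = 9.81×(6.6 − 2.3) = 42.183 kPa.
Initial effective stress: σ'_0 = σ_v − u = 124.86 − 42.183 = 82.677 kPa.
Stress increase at mid-clay by the 2:1 spreading method:
Δσ = qBL/((B+z)(L+z)) = 269×3.6×3.6/((3.6+6.6)(3.6+6.6)) = 33.509 kPa
Final effective stress: σ'_f = 82.677 + 33.509 = 116.19 kPa.
σ'_f = 116.19 > σ'_p = 97.5 kPa, so the stress path crosses the preconsolidation pressure — recompression up to σ'_p, then virgin compression beyond:
S_c = H/(1+e₀)·[C_r·log₁₀(σ'_p/σ'_0) + C_c·log₁₀(σ'_f/σ'_p)]
    = 7.8/2.24 × [0.021×log₁₀(97.5/82.677) + 0.23×log₁₀(116.19/97.5)]
    = 3.4821 × [0.001504 + 0.017518] = 0.06624 m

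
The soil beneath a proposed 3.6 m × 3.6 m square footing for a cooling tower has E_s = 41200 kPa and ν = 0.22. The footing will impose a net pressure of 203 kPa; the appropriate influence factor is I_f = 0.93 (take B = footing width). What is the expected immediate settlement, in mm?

Immediate (elastic) settlement: S_e = q·B·(1−ν²)/E_s · I_f.
S_e = 203 × 3.6 × (1 − 0.22²) / 41200 × 0.93
    = 203 × 3.6 × 0.9516 / 41200 × 0.93
    = 0.0157 m = 15.7 mm

S_e ≈ 15.7 mm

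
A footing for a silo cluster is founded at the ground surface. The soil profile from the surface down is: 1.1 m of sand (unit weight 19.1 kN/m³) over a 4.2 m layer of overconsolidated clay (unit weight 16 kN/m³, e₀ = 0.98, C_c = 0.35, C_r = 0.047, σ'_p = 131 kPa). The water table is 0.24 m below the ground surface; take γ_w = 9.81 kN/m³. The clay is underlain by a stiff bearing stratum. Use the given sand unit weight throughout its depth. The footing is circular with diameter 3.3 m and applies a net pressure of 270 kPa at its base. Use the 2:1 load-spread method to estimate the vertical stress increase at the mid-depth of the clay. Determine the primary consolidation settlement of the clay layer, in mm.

Mid-depth of clay below the ground surface: z = 1.1 + 4.2/2 = 3.2 m.
Total vertical stress at mid-clay: σ_v = 19.1×1.1 + 16×2.1 = 54.61 kPa.
Pore pressure: u = 9.81×(3.2 − 0.24) = 29.038 kPa.
Initial effective stress: σ'_0 = σ_v − u = 54.61 − 29.038 = 25.572 kPa.
Stress increase at mid-clay by the 2:1 spreading method:
Δσ ≈ qD²/(D+z)² = 270×3.3²/(3.3+3.2)² = 69.593 kPa
Final effective stress: σ'_f = 25.572 + 69.593 = 95.165 kPa.
σ'_f = 95.165 ≤ σ'_p = 131 kPa, so the clay remains overconsolidated and only the recompression index applies:
S_c = C_r·H/(1+e₀)·log₁₀(σ'_f/σ'_0) = 0.047×4.2/1.98×log₁₀(95.165/25.572)
    = 0.099696 × 0.57071 = 0.0569 m

S_c ≈ 56.9 mm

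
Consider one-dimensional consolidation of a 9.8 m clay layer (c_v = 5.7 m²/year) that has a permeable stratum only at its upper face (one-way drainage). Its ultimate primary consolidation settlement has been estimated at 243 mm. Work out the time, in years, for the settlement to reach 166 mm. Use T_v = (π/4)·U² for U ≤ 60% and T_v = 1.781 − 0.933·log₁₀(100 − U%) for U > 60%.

Drainage path length: H_d = H = 9.8 m (single drainage).
U = S(t)/S_ult = 166/243 = 0.6831.
U > 60%: T_v = 1.781 − 0.933·log₁₀(100 − 68.313) = 0.38067.
t = T_v·H_d²/c_v = 0.38067×9.8²/5.7 = 6.414 years.

t ≈ 6.41 years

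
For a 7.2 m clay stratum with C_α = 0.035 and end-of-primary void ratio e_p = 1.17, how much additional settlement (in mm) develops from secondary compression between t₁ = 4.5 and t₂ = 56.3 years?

Secondary compression: S_s = C_α·H/(1+e_p)·log₁₀(t₂/t₁)
S_s = 0.035×7.2/(1+1.17)×log₁₀(56.3/4.5)
    = 0.1161 × 1.097 = 0.1274 m

S_s ≈ 127 mm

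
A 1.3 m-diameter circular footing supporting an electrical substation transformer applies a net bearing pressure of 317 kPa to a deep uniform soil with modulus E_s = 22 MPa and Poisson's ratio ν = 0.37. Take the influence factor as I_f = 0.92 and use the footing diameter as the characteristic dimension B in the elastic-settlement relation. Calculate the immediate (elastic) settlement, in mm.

S_e ≈ 14.9 mm

Immediate (elastic) settlement: S_e = q·B·(1−ν²)/E_s · I_f.
E_s = 22 MPa = 22000 kPa.
S_e = 317 × 1.3 × (1 − 0.37²) / 22000 × 0.92
    = 317 × 1.3 × 0.8631 / 22000 × 0.92
    = 0.01487 m = 14.87 mm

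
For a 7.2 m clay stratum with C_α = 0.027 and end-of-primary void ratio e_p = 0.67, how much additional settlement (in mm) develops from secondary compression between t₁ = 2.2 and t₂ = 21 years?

Secondary compression: S_s = C_α·H/(1+e_p)·log₁₀(t₂/t₁)
S_s = 0.027×7.2/(1+0.67)×log₁₀(21/2.2)
    = 0.1164 × 0.9798 = 0.1141 m

S_s ≈ 114 mm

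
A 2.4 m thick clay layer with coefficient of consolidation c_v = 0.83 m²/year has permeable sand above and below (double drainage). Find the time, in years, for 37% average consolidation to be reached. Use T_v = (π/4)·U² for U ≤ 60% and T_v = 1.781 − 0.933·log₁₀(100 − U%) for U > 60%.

Drainage path length: H_d = H/2 = 1.2 m (double drainage).
U ≤ 60%: T_v = (π/4)·U² = (π/4)×0.37² = 0.10752.
t = T_v·H_d²/c_v = 0.10752×1.2²/0.83 = 0.1865 years.

t ≈ 0.187 years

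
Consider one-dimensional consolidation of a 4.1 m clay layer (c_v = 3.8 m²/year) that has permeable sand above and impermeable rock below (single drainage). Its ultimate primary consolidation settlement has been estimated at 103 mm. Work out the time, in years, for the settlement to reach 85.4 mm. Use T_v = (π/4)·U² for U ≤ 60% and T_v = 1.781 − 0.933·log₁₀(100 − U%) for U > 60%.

t ≈ 2.79 years

Drainage path length: H_d = H = 4.1 m (single drainage).
U = S(t)/S_ult = 85.4/103 = 0.8291.
U > 60%: T_v = 1.781 − 0.933·log₁₀(100 − 82.913) = 0.63091.
t = T_v·H_d²/c_v = 0.63091×4.1²/3.8 = 2.791 years.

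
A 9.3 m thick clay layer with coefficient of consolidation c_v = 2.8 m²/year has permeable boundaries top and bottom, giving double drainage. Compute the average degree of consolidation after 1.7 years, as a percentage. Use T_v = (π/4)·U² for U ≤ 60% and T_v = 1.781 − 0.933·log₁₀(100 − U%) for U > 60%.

U ≈ 52.9 %

Drainage path length: H_d = H/2 = 4.65 m (double drainage).
T_v = c_v·t/H_d² = 2.8×1.7/4.65² = 0.22014.
T_v = 0.22014 corresponds to the U ≤ 60% branch:
U = √(4T_v/π) = 0.5294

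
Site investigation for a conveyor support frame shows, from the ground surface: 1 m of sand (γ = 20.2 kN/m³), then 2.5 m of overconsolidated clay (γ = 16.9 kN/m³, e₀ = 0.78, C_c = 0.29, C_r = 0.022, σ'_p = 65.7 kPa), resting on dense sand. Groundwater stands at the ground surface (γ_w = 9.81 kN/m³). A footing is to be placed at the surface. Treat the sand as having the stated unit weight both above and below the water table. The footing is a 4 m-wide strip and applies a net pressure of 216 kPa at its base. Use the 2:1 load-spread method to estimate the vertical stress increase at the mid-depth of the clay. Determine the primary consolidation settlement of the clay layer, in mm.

S_c ≈ 171 mm

Mid-depth of clay below the ground surface: z = 1 + 2.5/2 = 2.25 m.
Total vertical stress at mid-clay: σ_v = 20.2×1 + 16.9×1.25 = 41.325 kPa.
Pore pressure: u = 9.81×(2.25 − 0) = 22.073 kPa.
Initial effective stress: σ'_0 = σ_v − u = 41.325 − 22.073 = 19.252 kPa.
Stress increase at mid-clay by the 2:1 spreading method:
Δσ = qB/(B+z) = 216×4/(4+2.25) = 138.24 kPa
Final effective stress: σ'_f = 19.252 + 138.24 = 157.49 kPa.
σ'_f = 157.49 > σ'_p = 65.7 kPa, so the stress path crosses the preconsolidation pressure — recompression up to σ'_p, then virgin compression beyond:
S_c = H/(1+e₀)·[C_r·log₁₀(σ'_p/σ'_0) + C_c·log₁₀(σ'_f/σ'_p)]
    = 2.5/1.78 × [0.022×log₁₀(65.7/19.252) + 0.29×log₁₀(157.49/65.7)]
    = 1.4045 × [0.011728 + 0.11011] = 0.1711 m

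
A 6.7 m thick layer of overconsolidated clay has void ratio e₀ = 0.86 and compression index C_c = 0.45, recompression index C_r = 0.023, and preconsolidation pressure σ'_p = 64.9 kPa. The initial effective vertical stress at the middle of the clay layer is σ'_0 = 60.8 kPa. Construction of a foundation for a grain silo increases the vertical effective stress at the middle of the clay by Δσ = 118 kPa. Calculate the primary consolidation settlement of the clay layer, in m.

S_c ≈ 0.716 m

Final effective stress: σ'_f = 60.8 + 118 = 178.8 kPa.
σ'_f = 178.8 > σ'_p = 64.9 kPa, so the stress path crosses the preconsolidation pressure — recompression up to σ'_p, then virgin compression beyond:
S_c = H/(1+e₀)·[C_r·log₁₀(σ'_p/σ'_0) + C_c·log₁₀(σ'_f/σ'_p)]
    = 6.7/1.86 × [0.023×log₁₀(64.9/60.8) + 0.45×log₁₀(178.8/64.9)]
    = 3.6022 × [0.00065185 + 0.19806] = 0.7158 m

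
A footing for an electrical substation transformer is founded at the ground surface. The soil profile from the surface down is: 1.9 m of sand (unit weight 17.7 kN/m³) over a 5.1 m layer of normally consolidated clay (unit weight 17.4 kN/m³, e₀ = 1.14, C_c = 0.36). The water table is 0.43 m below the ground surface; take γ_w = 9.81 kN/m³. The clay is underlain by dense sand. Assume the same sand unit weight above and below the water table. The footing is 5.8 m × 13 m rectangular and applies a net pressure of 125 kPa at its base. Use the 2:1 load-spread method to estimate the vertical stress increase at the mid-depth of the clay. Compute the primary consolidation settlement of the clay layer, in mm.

Mid-depth of clay below the ground surface: z = 1.9 + 5.1/2 = 4.45 m.
Total vertical stress at mid-clay: σ_v = 17.7×1.9 + 17.4×2.55 = 78 kPa.
Pore pressure: u = 9.81×(4.45 − 0.43) = 39.436 kPa.
Initial effective stress: σ'_0 = σ_v − u = 78 − 39.436 = 38.564 kPa.
Stress increase at mid-clay by the 2:1 spreading method:
Δσ = qBL/((B+z)(L+z)) = 125×5.8×13/((5.8+4.45)(13+4.45)) = 52.694 kPa
Final effective stress: σ'_f = σ'_0 + Δσ = 38.564 + 52.694 = 91.258 kPa.
Normally consolidated clay, so the full stress increment lies on the virgin compression line:
S_c = C_c·H/(1+e₀)·log₁₀(σ'_f/σ'_0) = 0.36×5.1/(1+1.14)×log₁₀(91.258/38.564)
    = 0.85794 × 0.37409 = 0.3209 m

S_c ≈ 321 mm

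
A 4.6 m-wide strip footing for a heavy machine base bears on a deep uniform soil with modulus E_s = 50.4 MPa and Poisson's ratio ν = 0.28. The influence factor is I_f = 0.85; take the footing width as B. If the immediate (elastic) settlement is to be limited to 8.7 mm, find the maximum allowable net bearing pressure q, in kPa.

E_s = 50.4 MPa = 50400 kPa.
S_e = q·B·(1−ν²)/E_s · I_f  ⇒  q = S_e·E_s / (B·(1−ν²)·I_f).
q = 0.0087 × 50400 / (4.6 × 0.9216 × 0.85) = 121.7 kPa

q ≈ 122 kPa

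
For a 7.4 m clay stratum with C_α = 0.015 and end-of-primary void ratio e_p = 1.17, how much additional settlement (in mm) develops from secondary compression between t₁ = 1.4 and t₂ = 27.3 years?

S_s ≈ 66 mm

Secondary compression: S_s = C_α·H/(1+e_p)·log₁₀(t₂/t₁)
S_s = 0.015×7.4/(1+1.17)×log₁₀(27.3/1.4)
    = 0.05115 × 1.29 = 0.06599 m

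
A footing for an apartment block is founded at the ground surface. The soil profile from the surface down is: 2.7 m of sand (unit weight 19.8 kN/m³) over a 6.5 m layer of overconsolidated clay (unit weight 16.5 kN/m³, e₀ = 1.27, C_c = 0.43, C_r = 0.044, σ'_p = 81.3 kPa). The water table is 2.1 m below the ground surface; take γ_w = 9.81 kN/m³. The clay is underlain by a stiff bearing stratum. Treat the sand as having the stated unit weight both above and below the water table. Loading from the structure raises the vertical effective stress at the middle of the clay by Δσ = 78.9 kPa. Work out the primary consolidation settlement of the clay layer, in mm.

S_c ≈ 330 mm

Mid-depth of clay below the ground surface: z = 2.7 + 6.5/2 = 5.95 m.
Total vertical stress at mid-clay: σ_v = 19.8×2.7 + 16.5×3.25 = 107.09 kPa.
Pore pressure: u = 9.81×(5.95 − 2.1) = 37.769 kPa.
Initial effective stress: σ'_0 = σ_v − u = 107.09 − 37.769 = 69.321 kPa.
Final effective stress: σ'_f = 69.321 + 78.9 = 148.22 kPa.
σ'_f = 148.22 > σ'_p = 81.3 kPa, so the stress path crosses the preconsolidation pressure — recompression up to σ'_p, then virgin compression beyond:
S_c = H/(1+e₀)·[C_r·log₁₀(σ'_p/σ'_0) + C_c·log₁₀(σ'_f/σ'_p)]
    = 6.5/2.27 × [0.044×log₁₀(81.3/69.321) + 0.43×log₁₀(148.22/81.3)]
    = 2.8634 × [0.0030459 + 0.11215] = 0.3299 m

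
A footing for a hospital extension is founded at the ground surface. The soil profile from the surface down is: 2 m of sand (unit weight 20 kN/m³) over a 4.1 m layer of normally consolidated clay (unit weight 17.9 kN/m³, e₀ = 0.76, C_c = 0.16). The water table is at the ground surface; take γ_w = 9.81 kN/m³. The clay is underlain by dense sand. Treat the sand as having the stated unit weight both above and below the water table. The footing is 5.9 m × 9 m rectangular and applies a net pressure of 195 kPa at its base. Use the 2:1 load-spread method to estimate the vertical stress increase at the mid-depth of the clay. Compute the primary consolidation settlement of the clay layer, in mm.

S_c ≈ 186 mm

Mid-depth of clay below the ground surface: z = 2 + 4.1/2 = 4.05 m.
Total vertical stress at mid-clay: σ_v = 20×2 + 17.9×2.05 = 76.695 kPa.
Pore pressure: u = 9.81×(4.05 − 0) = 39.73 kPa.
Initial effective stress: σ'_0 = σ_v − u = 76.695 − 39.73 = 36.965 kPa.
Stress increase at mid-clay by the 2:1 spreading method:
Δσ = qBL/((B+z)(L+z)) = 195×5.9×9/((5.9+4.05)(9+4.05)) = 79.744 kPa
Final effective stress: σ'_f = σ'_0 + Δσ = 36.965 + 79.744 = 116.71 kPa.
Normally consolidated clay, so the full stress increment lies on the virgin compression line:
S_c = C_c·H/(1+e₀)·log₁₀(σ'_f/σ'_0) = 0.16×4.1/(1+0.76)×log₁₀(116.71/36.965)
    = 0.37273 × 0.49932 = 0.1861 m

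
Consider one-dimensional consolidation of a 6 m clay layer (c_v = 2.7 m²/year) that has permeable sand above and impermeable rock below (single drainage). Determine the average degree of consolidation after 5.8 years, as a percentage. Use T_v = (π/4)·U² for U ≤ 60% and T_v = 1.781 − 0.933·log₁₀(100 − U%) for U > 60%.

Drainage path length: H_d = H = 6 m (single drainage).
T_v = c_v·t/H_d² = 2.7×5.8/6² = 0.435.
T_v = 0.435 corresponds to the U > 60% branch:
U = 1 − 10^((1.781 − T_v)/0.933)/100 = 0.7229

U ≈ 72.3 %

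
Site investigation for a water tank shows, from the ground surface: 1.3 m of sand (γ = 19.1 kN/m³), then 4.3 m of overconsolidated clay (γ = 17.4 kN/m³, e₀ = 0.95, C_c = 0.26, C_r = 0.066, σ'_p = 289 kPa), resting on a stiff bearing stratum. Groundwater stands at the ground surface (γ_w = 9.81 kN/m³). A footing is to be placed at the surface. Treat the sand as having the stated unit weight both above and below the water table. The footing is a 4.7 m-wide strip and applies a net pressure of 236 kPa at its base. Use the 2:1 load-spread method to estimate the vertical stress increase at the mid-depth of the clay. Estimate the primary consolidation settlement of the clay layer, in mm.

Mid-depth of clay below the ground surface: z = 1.3 + 4.3/2 = 3.45 m.
Total vertical stress at mid-clay: σ_v = 19.1×1.3 + 17.4×2.15 = 62.24 kPa.
Pore pressure: u = 9.81×(3.45 − 0) = 33.845 kPa.
Initial effective stress: σ'_0 = σ_v − u = 62.24 − 33.845 = 28.395 kPa.
Stress increase at mid-clay by the 2:1 spreading method:
Δσ = qB/(B+z) = 236×4.7/(4.7+3.45) = 136.1 kPa
Final effective stress: σ'_f = 28.395 + 136.1 = 164.5 kPa.
σ'_f = 164.5 ≤ σ'_p = 289 kPa, so the clay remains overconsolidated and only the recompression index applies:
S_c = C_r·H/(1+e₀)·log₁₀(σ'_f/σ'_0) = 0.066×4.3/1.95×log₁₀(164.5/28.395)
    = 0.14554 × 0.76292 = 0.111 m

S_c ≈ 111 mm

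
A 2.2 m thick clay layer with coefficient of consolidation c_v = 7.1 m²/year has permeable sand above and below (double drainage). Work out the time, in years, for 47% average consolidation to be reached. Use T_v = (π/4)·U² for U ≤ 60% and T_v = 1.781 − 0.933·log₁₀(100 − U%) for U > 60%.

Drainage path length: H_d = H/2 = 1.1 m (double drainage).
U ≤ 60%: T_v = (π/4)·U² = (π/4)×0.47² = 0.17349.
t = T_v·H_d²/c_v = 0.17349×1.1²/7.1 = 0.02957 years.

t ≈ 0.0296 years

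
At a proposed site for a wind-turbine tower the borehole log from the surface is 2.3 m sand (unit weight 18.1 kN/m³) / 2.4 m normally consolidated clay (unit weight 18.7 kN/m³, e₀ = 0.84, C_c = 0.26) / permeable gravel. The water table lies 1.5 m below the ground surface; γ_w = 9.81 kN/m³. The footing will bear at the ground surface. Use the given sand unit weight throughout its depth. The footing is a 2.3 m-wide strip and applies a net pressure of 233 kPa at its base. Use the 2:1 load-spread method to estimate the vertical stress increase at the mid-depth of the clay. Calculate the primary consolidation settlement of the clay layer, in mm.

Mid-depth of clay below the ground surface: z = 2.3 + 2.4/2 = 3.5 m.
Total vertical stress at mid-clay: σ_v = 18.1×2.3 + 18.7×1.2 = 64.07 kPa.
Pore pressure: u = 9.81×(3.5 − 1.5) = 19.62 kPa.
Initial effective stress: σ'_0 = σ_v − u = 64.07 − 19.62 = 44.45 kPa.
Stress increase at mid-clay by the 2:1 spreading method:
Δσ = qB/(B+z) = 233×2.3/(2.3+3.5) = 92.397 kPa
Final effective stress: σ'_f = σ'_0 + Δσ = 44.45 + 92.397 = 136.85 kPa.
Normally consolidated clay, so the full stress increment lies on the virgin compression line:
S_c = C_c·H/(1+e₀)·log₁₀(σ'_f/σ'_0) = 0.26×2.4/(1+0.84)×log₁₀(136.85/44.45)
    = 0.33913 × 0.48837 = 0.1656 m

S_c ≈ 166 mm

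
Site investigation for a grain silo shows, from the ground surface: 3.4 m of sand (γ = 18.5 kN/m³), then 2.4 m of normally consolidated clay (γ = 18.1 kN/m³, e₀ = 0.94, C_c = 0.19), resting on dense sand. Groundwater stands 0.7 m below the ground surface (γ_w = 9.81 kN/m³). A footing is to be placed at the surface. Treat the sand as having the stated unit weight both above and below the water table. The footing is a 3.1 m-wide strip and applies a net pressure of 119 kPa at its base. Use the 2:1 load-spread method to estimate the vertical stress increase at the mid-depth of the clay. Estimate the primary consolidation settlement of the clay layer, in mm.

S_c ≈ 72.4 mm

Mid-depth of clay below the ground surface: z = 3.4 + 2.4/2 = 4.6 m.
Total vertical stress at mid-clay: σ_v = 18.5×3.4 + 18.1×1.2 = 84.62 kPa.
Pore pressure: u = 9.81×(4.6 − 0.7) = 38.259 kPa.
Initial effective stress: σ'_0 = σ_v − u = 84.62 − 38.259 = 46.361 kPa.
Stress increase at mid-clay by the 2:1 spreading method:
Δσ = qB/(B+z) = 119×3.1/(3.1+4.6) = 47.909 kPa
Final effective stress: σ'_f = σ'_0 + Δσ = 46.361 + 47.909 = 94.27 kPa.
Normally consolidated clay, so the full stress increment lies on the virgin compression line:
S_c = C_c·H/(1+e₀)·log₁₀(σ'_f/σ'_0) = 0.19×2.4/(1+0.94)×log₁₀(94.27/46.361)
    = 0.23505 × 0.30822 = 0.07245 m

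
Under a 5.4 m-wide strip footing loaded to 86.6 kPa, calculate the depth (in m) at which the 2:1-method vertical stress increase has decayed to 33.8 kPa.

z ≈ 8.44 m

2:1 spreading — at depth z the loaded area has grown by z in each plan dimension:
qB/(B+z) = Δσ_z ⇒ z = qB/Δσ_z − B = 86.6×5.4/33.8 − 5.4 = 8.436 m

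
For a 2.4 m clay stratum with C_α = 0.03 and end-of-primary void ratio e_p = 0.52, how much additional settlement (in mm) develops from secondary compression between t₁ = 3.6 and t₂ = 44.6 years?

S_s ≈ 51.8 mm

Secondary compression: S_s = C_α·H/(1+e_p)·log₁₀(t₂/t₁)
S_s = 0.03×2.4/(1+0.52)×log₁₀(44.6/3.6)
    = 0.04737 × 1.093 = 0.05178 m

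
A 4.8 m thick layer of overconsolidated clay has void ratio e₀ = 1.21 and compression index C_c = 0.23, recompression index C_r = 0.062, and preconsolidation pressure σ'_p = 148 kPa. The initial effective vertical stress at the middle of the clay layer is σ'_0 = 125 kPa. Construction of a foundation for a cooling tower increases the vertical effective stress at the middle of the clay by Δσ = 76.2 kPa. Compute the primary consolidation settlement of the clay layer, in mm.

Final effective stress: σ'_f = 125 + 76.2 = 201.2 kPa.
σ'_f = 201.2 > σ'_p = 148 kPa, so the stress path crosses the preconsolidation pressure — recompression up to σ'_p, then virgin compression beyond:
S_c = H/(1+e₀)·[C_r·log₁₀(σ'_p/σ'_0) + C_c·log₁₀(σ'_f/σ'_p)]
    = 4.8/2.21 × [0.062×log₁₀(148/125) + 0.23×log₁₀(201.2/148)]
    = 2.1719 × [0.0045478 + 0.030674] = 0.0765 m

S_c ≈ 76.5 mm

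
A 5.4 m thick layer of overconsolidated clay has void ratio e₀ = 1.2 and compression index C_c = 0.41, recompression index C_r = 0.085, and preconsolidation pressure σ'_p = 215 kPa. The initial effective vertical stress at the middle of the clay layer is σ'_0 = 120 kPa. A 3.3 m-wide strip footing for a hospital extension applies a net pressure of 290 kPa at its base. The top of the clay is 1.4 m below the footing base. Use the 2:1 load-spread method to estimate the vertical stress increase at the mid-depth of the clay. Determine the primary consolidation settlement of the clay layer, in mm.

Mid-depth of clay below the footing base: z = 1.4 + 5.4/2 = 4.1 m.
Stress increase at mid-clay by the 2:1 spreading method:
Δσ = qB/(B+z) = 290×3.3/(3.3+4.1) = 129.32 kPa
Final effective stress: σ'_f = 120 + 129.32 = 249.32 kPa.
σ'_f = 249.32 > σ'_p = 215 kPa, so the stress path crosses the preconsolidation pressure — recompression up to σ'_p, then virgin compression beyond:
S_c = H/(1+e₀)·[C_r·log₁₀(σ'_p/σ'_0) + C_c·log₁₀(σ'_f/σ'_p)]
    = 5.4/2.2 × [0.085×log₁₀(215/120) + 0.41×log₁₀(249.32/215)]
    = 2.4545 × [0.021527 + 0.026371] = 0.1176 m

S_c ≈ 118 mm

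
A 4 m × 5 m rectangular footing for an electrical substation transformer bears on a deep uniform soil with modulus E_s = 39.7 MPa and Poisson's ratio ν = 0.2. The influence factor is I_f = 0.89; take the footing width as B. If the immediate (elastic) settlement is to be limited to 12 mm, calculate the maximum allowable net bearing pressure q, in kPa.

E_s = 39.7 MPa = 39700 kPa.
S_e = q·B·(1−ν²)/E_s · I_f  ⇒  q = S_e·E_s / (B·(1−ν²)·I_f).
q = 0.012 × 39700 / (4 × 0.96 × 0.89) = 139.4 kPa

q ≈ 139 kPa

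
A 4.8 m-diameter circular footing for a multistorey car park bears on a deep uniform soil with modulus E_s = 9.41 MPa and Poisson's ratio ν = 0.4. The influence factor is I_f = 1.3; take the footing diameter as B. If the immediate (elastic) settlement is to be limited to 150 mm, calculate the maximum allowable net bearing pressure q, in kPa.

E_s = 9.41 MPa = 9410 kPa.
S_e = q·B·(1−ν²)/E_s · I_f  ⇒  q = S_e·E_s / (B·(1−ν²)·I_f).
q = 0.15 × 9410 / (4.8 × 0.84 × 1.3) = 269.3 kPa

q ≈ 269 kPa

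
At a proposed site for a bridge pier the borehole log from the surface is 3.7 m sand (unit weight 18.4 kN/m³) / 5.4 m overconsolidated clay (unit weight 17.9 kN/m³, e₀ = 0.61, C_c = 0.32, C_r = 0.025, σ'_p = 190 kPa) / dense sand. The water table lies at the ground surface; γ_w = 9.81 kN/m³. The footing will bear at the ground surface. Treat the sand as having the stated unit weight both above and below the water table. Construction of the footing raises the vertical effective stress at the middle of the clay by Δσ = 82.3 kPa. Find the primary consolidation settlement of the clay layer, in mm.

Mid-depth of clay below the ground surface: z = 3.7 + 5.4/2 = 6.4 m.
Total vertical stress at mid-clay: σ_v = 18.4×3.7 + 17.9×2.7 = 116.41 kPa.
Pore pressure: u = 9.81×(6.4 − 0) = 62.784 kPa.
Initial effective stress: σ'_0 = σ_v − u = 116.41 − 62.784 = 53.626 kPa.
Final effective stress: σ'_f = 53.626 + 82.3 = 135.93 kPa.
σ'_f = 135.93 ≤ σ'_p = 190 kPa, so the clay remains overconsolidated and only the recompression index applies:
S_c = C_r·H/(1+e₀)·log₁₀(σ'_f/σ'_0) = 0.025×5.4/1.61×log₁₀(135.93/53.626)
    = 0.08385 × 0.40394 = 0.03387 m

S_c ≈ 33.9 mm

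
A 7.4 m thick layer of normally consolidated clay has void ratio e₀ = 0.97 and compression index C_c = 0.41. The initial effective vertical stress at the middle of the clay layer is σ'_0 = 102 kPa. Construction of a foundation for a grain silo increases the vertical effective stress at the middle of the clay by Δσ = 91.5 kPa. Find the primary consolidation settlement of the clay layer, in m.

S_c ≈ 0.428 m

Final effective stress: σ'_f = σ'_0 + Δσ = 102 + 91.5 = 193.5 kPa.
Normally consolidated clay, so the full stress increment lies on the virgin compression line:
S_c = C_c·H/(1+e₀)·log₁₀(σ'_f/σ'_0) = 0.41×7.4/(1+0.97)×log₁₀(193.5/102)
    = 1.5401 × 0.27808 = 0.4283 m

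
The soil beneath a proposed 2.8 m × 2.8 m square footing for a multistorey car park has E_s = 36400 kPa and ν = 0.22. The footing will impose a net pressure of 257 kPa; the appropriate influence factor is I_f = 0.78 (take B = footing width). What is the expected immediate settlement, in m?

S_e ≈ 0.0147 m

Immediate (elastic) settlement: S_e = q·B·(1−ν²)/E_s · I_f.
S_e = 257 × 2.8 × (1 − 0.22²) / 36400 × 0.78
    = 257 × 2.8 × 0.9516 / 36400 × 0.78
    = 0.01467 m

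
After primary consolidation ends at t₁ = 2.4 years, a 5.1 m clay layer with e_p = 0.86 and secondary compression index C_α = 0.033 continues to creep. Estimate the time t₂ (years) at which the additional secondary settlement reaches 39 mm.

t₂ ≈ 6.47 years

S_s = C_α·H/(1+e_p)·log₁₀(t₂/t₁) ⇒ log₁₀(t₂/t₁) = S_s·(1+e_p)/(C_α·H).
log₁₀(t₂/t₁) = 0.039 × (1+0.86) / (0.033×5.1) = 0.431
t₂ = t₁ × 10^0.431 = 2.4 × 2.698 = 6.475 years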